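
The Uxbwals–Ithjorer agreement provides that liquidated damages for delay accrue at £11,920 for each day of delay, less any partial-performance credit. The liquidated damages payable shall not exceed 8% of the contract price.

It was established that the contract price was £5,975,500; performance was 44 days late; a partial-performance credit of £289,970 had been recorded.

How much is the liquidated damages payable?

Per-day damages: 44 × £11,920 = £524,480
Less partial-performance credit: £524,480 − £289,970 = £234,510
Cap: 8% of £5,975,500 = £478,040
Cap at £478,040: £234,510 is within the cap, no reduction.

Liquidated damages: £234,510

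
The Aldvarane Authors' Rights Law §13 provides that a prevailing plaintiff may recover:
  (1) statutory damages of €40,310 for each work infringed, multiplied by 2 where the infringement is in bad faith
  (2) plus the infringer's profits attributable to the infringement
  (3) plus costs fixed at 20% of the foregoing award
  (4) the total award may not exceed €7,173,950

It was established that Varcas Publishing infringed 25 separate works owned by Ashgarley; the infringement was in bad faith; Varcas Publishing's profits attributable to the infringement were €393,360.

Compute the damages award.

€2,890,632

Statutory damages: 25 × €40,310 = €1,007,750
Doubled: 2 × €1,007,750 = €2,015,500
Combined award: €2,015,500 + €393,360 = €2,408,860
Costs: 20% of €2,408,860 = €481,772
Award plus costs: €2,408,860 + €481,772 = €2,890,632
Cap at €7,173,950: €2,890,632 is within the cap, no reduction.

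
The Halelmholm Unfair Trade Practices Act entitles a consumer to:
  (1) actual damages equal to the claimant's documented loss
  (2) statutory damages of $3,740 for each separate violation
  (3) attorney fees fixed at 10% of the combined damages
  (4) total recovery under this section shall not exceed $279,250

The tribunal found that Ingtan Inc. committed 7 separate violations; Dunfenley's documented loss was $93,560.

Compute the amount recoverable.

Statutory damages: 7 × $3,740 = $26,180
Combined damages: $93,560 + $26,180 = $119,740
Attorney fees: 10% of $119,740 = $11,974
Total before cap: $119,740 + $11,974 = $131,714
Cap at $279,250: $131,714 is within the cap, no reduction.

$131,714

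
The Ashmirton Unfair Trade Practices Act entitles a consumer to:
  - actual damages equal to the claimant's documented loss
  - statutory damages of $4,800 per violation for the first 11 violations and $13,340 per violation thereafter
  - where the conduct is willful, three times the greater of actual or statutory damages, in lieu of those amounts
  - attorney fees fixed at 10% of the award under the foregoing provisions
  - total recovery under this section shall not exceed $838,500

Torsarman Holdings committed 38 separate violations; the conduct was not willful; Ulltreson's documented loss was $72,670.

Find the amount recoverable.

First 11 violations: 11 × $4,800 = $52,800
Remaining violations: (38 − 11) × $13,340 = $360,180
Statutory damages: $52,800 + $360,180 = $412,980
Conduct not willful: the in-lieu enhancement does not apply.
Actual plus statutory damages: $72,670 + $412,980 = $485,650
Attorney fees: 10% of $485,650 = $48,565
Total before cap: $485,650 + $48,565 = $534,215
Cap at $838,500: $534,215 is within the cap, no reduction.

Total recovery: $534,215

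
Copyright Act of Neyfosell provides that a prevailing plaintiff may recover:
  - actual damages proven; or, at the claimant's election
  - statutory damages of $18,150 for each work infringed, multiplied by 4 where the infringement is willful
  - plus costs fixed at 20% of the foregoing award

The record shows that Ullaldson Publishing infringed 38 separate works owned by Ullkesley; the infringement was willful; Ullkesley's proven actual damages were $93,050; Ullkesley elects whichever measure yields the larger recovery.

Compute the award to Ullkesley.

$3,310,560

Statutory damages: 38 × $18,150 = $689,700
Multiplied by 4: 4 × $689,700 = $2,758,800
Greater of actual damages ($93,050) or enhanced statutory damages ($2,758,800): $2,758,800
Costs: 20% of $2,758,800 = $551,760
Award plus costs: $2,758,800 + $551,760 = $3,310,560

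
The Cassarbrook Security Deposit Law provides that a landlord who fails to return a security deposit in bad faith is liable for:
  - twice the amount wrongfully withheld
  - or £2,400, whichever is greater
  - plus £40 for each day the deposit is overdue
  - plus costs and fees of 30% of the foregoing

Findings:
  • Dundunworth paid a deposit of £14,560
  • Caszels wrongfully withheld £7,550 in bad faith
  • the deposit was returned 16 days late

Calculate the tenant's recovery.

Doubled: 2 × £7,550 = £15,100
Minimum £2,400: £15,100 meets the minimum, no increase.
Late-return penalty: 16 × £40 = £640
Damages plus late penalty: £15,100 + £640 = £15,740
Costs and fees: 30% of £15,740 = £4,722
Total recovery: £15,740 + £4,722 = £20,462

£20,462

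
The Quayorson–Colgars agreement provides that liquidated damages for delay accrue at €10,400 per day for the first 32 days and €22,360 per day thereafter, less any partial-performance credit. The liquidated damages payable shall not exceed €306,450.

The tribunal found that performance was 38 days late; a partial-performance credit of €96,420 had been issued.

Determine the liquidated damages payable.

€306,450

First 32 days: 32 × €10,400 = €332,800
Remaining days: (38 − 32) × €22,360 = €134,160
Accrued per-day damages: €332,800 + €134,160 = €466,960
Less partial-performance credit: €466,960 − €96,420 = €370,540
Cap at €306,450: €370,540 exceeds the cap → €306,450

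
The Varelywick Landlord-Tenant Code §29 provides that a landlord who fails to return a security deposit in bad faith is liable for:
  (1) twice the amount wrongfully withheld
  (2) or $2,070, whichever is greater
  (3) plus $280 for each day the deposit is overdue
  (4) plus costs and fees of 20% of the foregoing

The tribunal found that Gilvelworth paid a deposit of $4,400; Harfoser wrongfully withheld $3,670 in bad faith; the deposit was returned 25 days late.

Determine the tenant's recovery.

$17,208

Doubled: 2 × $3,670 = $7,340
Minimum $2,070: $7,340 meets the minimum, no increase.
Late-return penalty: 25 × $280 = $7,000
Damages plus late penalty: $7,340 + $7,000 = $14,340
Costs and fees: 20% of $14,340 = $2,868
Total recovery: $14,340 + $2,868 = $17,208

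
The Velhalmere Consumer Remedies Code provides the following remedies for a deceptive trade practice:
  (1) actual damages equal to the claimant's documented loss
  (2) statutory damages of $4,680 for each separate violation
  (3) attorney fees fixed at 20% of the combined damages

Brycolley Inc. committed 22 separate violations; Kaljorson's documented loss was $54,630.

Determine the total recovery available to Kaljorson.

Statutory damages: 22 × $4,680 = $102,960
Combined damages: $54,630 + $102,960 = $157,590
Attorney fees: 20% of $157,590 = $31,518
Total recovery: $157,590 + $31,518 = $189,108

$189,108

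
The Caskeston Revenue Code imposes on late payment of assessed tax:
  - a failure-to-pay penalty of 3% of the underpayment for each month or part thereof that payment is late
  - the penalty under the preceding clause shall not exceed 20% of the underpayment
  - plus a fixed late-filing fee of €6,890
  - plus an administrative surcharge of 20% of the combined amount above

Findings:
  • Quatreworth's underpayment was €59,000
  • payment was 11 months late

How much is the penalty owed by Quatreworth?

Penalty: €22,428

Accrued rate: 3% × 11 = 33%, capped at 20% → 20%
Failure-to-pay penalty: 20% of €59,000 = €11,800
Penalty before surcharge: €11,800 + €6,890 = €18,690
Administrative surcharge: 20% of €18,690 = €3,738
Total penalty: €18,690 + €3,738 = €22,428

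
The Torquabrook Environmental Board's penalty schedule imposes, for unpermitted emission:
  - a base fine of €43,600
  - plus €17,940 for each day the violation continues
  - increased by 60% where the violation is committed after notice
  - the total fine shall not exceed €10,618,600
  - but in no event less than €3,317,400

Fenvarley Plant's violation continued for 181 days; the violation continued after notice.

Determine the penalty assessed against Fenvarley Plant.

€5,265,184

Per-day component: 181 × €17,940 = €3,247,140
Base plus per-day: €43,600 + €3,247,140 = €3,290,740
Enhancement: 60% of €3,290,740 = €1,974,444
Enhanced fine: €3,290,740 + €1,974,444 = €5,265,184
Cap at €10,618,600: €5,265,184 is within the cap, no reduction.
Minimum €3,317,400: €5,265,184 meets the minimum, no increase.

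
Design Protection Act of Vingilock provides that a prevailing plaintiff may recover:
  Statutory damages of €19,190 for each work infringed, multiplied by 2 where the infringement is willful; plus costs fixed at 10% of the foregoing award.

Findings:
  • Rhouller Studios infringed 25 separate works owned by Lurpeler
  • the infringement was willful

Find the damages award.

Statutory damages: 25 × €19,190 = €479,750
Doubled: 2 × €479,750 = €959,500
Costs: 10% of €959,500 = €95,950
Award plus costs: €959,500 + €95,950 = €1,055,450

€1,055,450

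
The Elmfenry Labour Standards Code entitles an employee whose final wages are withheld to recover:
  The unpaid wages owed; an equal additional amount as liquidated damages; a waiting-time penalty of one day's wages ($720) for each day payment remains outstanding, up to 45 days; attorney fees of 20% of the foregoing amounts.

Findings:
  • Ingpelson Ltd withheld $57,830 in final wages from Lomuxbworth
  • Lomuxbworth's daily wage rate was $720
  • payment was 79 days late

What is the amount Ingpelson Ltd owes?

Liquidated damages (equal amount): $57,830
Penalty days: min(79, 45) = 45
Waiting-time penalty: 45 × $720 = $32,400
Subtotal: $57,830 + $57,830 + $32,400 = $148,060
Attorney fees: 20% of $148,060 = $29,612
Total award: $148,060 + $29,612 = $177,672

$177,672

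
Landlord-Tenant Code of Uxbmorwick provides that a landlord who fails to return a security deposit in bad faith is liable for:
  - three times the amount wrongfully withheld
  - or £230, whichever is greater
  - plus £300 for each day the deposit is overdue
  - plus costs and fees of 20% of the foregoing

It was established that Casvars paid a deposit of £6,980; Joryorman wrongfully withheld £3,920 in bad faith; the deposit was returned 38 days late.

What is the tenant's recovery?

Trebled: 3 × £3,920 = £11,760
Minimum £230: £11,760 meets the minimum, no increase.
Late-return penalty: 38 × £300 = £11,400
Damages plus late penalty: £11,760 + £11,400 = £23,160
Costs and fees: 20% of £23,160 = £4,632
Total recovery: £23,160 + £4,632 = £27,792

£27,792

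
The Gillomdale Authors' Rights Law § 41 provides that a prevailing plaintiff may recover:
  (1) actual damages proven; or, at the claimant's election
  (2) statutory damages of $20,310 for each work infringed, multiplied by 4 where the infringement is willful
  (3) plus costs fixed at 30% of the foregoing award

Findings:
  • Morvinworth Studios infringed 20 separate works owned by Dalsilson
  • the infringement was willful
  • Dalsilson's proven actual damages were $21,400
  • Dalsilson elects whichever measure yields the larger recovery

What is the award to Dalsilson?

Statutory damages: 20 × $20,310 = $406,200
Multiplied by 4: 4 × $406,200 = $1,624,800
Greater of actual damages ($21,400) or enhanced statutory damages ($1,624,800): $1,624,800
Costs: 30% of $1,624,800 = $487,440
Award plus costs: $1,624,800 + $487,440 = $2,112,240

$2,112,240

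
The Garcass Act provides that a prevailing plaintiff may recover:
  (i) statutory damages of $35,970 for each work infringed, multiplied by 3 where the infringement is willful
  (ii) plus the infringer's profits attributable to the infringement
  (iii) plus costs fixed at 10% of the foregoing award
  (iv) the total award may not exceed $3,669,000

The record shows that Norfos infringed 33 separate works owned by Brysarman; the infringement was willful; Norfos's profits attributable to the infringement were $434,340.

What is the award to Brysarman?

Statutory damages: 33 × $35,970 = $1,187,010
Trebled: 3 × $1,187,010 = $3,561,030
Combined award: $3,561,030 + $434,340 = $3,995,370
Costs: 10% of $3,995,370 = $399,537
Award plus costs: $3,995,370 + $399,537 = $4,394,907
Cap at $3,669,000: $4,394,907 exceeds the cap → $3,669,000

$3,669,000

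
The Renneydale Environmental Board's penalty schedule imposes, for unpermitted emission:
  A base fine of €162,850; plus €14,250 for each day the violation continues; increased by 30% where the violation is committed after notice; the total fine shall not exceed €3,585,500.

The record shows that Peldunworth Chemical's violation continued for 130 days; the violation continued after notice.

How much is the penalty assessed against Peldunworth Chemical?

Per-day component: 130 × €14,250 = €1,852,500
Base plus per-day: €162,850 + €1,852,500 = €2,015,350
Enhancement: 30% of €2,015,350 = €604,605
Enhanced fine: €2,015,350 + €604,605 = €2,619,955
Cap at €3,585,500: €2,619,955 is within the cap, no reduction.

Civil penalty: €2,619,955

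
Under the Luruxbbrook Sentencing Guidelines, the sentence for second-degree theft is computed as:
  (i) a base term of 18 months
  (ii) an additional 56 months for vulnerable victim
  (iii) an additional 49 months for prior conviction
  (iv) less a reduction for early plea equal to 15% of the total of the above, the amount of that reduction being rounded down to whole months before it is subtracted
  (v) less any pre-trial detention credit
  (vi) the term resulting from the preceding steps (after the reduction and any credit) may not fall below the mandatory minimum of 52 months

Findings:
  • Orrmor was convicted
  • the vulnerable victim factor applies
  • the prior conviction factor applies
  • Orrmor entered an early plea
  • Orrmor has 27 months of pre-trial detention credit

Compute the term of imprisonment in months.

Vulnerable victim enhancement: +56 months
Prior conviction enhancement: +49 months
Adjusted term: 18 months + 56 months + 49 months = 123 months
Early plea reduction: 15% of 123 months = 18 months (rounded down)
After reduction: 123 − 18 = 105 months
Less pre-trial detention credit: 105 months − 27 months = 78 months
Minimum 52 months: 78 months meets the minimum, no increase.

78 months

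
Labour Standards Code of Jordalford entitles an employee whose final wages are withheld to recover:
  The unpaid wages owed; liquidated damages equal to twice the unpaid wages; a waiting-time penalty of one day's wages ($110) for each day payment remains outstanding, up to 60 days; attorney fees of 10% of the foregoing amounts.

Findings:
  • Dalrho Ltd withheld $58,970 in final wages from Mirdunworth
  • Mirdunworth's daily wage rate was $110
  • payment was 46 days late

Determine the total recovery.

Doubled: 2 × $58,970 = $117,940
Penalty days: min(46, 60) = 46
Waiting-time penalty: 46 × $110 = $5,060
Subtotal: $58,970 + $117,940 + $5,060 = $181,970
Attorney fees: 10% of $181,970 = $18,197
Total award: $181,970 + $18,197 = $200,167

$200,167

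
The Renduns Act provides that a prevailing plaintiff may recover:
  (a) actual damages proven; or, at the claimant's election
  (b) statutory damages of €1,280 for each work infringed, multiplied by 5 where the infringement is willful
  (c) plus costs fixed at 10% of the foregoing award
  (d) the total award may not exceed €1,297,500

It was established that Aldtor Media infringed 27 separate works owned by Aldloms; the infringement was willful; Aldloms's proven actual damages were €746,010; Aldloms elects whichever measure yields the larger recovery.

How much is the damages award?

€820,611

Statutory damages: 27 × €1,280 = €34,560
Multiplied by 5: 5 × €34,560 = €172,800
Greater of actual damages (€746,010) or enhanced statutory damages (€172,800): €746,010
Costs: 10% of €746,010 = €74,601
Award plus costs: €746,010 + €74,601 = €820,611
Cap at €1,297,500: €820,611 is within the cap, no reduction.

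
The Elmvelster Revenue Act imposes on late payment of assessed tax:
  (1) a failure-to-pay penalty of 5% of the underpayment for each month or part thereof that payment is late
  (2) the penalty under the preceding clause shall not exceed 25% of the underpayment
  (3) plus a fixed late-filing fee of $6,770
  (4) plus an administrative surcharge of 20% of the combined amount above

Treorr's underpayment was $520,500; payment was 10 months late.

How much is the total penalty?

$164,274

Accrued rate: 5% × 10 = 50%, capped at 25% → 25%
Failure-to-pay penalty: 25% of $520,500 = $130,125
Penalty before surcharge: $130,125 + $6,770 = $136,895
Administrative surcharge: 20% of $136,895 = $27,379
Total penalty: $136,895 + $27,379 = $164,274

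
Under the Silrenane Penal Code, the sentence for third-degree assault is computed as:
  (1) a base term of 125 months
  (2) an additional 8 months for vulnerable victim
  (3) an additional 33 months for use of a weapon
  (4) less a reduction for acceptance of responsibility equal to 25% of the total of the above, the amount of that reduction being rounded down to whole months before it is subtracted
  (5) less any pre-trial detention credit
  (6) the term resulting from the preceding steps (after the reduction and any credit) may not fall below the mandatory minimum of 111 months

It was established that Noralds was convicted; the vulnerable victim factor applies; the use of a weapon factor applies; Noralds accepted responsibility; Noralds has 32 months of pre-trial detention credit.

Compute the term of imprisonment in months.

Vulnerable victim enhancement: +8 months
Use of a weapon enhancement: +33 months
Adjusted term: 125 months + 8 months + 33 months = 166 months
Acceptance of responsibility reduction: 25% of 166 months = 41 months (rounded down)
After reduction: 166 − 41 = 125 months
Less pre-trial detention credit: 125 months − 32 months = 93 months
Minimum 111 months: 93 months is below the minimum → 111 months

111 months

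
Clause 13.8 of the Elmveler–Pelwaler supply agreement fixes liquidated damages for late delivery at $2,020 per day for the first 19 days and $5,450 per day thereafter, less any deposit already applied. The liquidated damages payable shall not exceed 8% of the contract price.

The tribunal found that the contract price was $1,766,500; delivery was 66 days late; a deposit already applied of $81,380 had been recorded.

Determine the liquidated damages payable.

$141,320

First 19 days: 19 × $2,020 = $38,380
Remaining days: (66 − 19) × $5,450 = $256,150
Accrued per-day damages: $38,380 + $256,150 = $294,530
Less deposit already applied: $294,530 − $81,380 = $213,150
Cap: 8% of $1,766,500 = $141,320
Cap at $141,320: $213,150 exceeds the cap → $141,320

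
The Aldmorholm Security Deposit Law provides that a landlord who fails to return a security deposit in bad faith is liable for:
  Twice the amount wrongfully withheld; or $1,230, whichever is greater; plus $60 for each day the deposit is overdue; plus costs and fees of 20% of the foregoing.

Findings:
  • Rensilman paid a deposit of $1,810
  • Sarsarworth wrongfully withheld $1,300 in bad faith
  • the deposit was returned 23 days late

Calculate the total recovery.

Doubled: 2 × $1,300 = $2,600
Minimum $1,230: $2,600 meets the minimum, no increase.
Late-return penalty: 23 × $60 = $1,380
Damages plus late penalty: $2,600 + $1,380 = $3,980
Costs and fees: 20% of $3,980 = $796
Total recovery: $3,980 + $796 = $4,776

Recovery: $4,776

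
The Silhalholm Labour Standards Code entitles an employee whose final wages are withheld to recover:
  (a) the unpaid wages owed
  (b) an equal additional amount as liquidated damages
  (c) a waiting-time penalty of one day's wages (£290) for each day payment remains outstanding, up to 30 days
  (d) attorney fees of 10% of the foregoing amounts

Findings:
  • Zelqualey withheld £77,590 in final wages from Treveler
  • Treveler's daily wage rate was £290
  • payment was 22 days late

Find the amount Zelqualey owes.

Liquidated damages (equal amount): £77,590
Penalty days: min(22, 30) = 22
Waiting-time penalty: 22 × £290 = £6,380
Subtotal: £77,590 + £77,590 + £6,380 = £161,560
Attorney fees: 10% of £161,560 = £16,156
Total award: £161,560 + £16,156 = £177,716

£177,716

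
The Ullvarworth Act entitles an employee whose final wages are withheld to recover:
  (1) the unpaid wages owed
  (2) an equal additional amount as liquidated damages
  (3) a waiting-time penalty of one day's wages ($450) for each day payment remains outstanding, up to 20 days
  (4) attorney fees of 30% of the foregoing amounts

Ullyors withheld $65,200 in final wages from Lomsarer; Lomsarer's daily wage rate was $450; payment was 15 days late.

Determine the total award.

Liquidated damages (equal amount): $65,200
Penalty days: min(15, 20) = 15
Waiting-time penalty: 15 × $450 = $6,750
Subtotal: $65,200 + $65,200 + $6,750 = $137,150
Attorney fees: 30% of $137,150 = $41,145
Total award: $137,150 + $41,145 = $178,295

$178,295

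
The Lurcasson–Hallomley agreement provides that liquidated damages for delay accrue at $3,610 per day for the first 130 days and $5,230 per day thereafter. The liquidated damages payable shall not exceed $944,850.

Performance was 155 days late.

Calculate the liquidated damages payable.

First 130 days: 130 × $3,610 = $469,300
Remaining days: (155 − 130) × $5,230 = $130,750
Accrued per-day damages: $469,300 + $130,750 = $600,050
Cap at $944,850: $600,050 is within the cap, no reduction.

$600,050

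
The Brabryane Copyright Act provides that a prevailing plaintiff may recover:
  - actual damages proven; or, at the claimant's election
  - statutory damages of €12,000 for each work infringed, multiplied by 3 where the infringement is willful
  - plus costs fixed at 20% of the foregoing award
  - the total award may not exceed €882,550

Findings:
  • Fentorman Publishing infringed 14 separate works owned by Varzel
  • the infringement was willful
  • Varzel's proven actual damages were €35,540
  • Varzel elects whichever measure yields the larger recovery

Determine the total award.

Statutory damages: 14 × €12,000 = €168,000
Trebled: 3 × €168,000 = €504,000
Greater of actual damages (€35,540) or enhanced statutory damages (€504,000): €504,000
Costs: 20% of €504,000 = €100,800
Award plus costs: €504,000 + €100,800 = €604,800
Cap at €882,550: €604,800 is within the cap, no reduction.

€604,800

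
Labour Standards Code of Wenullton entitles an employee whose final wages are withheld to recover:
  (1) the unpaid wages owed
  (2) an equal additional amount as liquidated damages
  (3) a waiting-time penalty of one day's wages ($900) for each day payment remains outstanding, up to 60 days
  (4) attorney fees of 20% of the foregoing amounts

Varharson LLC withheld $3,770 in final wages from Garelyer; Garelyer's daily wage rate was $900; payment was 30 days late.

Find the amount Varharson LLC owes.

Liquidated damages (equal amount): $3,770
Penalty days: min(30, 60) = 30
Waiting-time penalty: 30 × $900 = $27,000
Subtotal: $3,770 + $3,770 + $27,000 = $34,540
Attorney fees: 20% of $34,540 = $6,908
Total award: $34,540 + $6,908 = $41,448

$41,448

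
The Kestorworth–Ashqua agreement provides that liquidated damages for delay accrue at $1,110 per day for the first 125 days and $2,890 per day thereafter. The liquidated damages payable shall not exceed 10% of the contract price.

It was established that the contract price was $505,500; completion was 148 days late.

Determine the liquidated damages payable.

Liquidated damages: $50,550

First 125 days: 125 × $1,110 = $138,750
Remaining days: (148 − 125) × $2,890 = $66,470
Accrued per-day damages: $138,750 + $66,470 = $205,220
Cap: 10% of $505,500 = $50,550
Cap at $50,550: $205,220 exceeds the cap → $50,550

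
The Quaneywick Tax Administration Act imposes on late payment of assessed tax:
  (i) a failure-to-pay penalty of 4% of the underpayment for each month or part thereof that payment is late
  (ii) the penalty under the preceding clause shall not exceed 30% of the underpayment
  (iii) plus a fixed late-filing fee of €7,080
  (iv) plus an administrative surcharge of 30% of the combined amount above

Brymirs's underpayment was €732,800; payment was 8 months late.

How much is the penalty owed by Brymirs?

€294,996

Accrued rate: 4% × 8 = 32%, capped at 30% → 30%
Failure-to-pay penalty: 30% of €732,800 = €219,840
Penalty before surcharge: €219,840 + €7,080 = €226,920
Administrative surcharge: 30% of €226,920 = €68,076
Total penalty: €226,920 + €68,076 = €294,996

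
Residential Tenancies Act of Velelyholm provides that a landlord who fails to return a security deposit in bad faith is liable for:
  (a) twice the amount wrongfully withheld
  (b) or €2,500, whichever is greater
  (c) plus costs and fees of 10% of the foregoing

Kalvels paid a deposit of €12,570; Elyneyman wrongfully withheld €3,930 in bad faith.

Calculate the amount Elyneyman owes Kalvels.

Doubled: 2 × €3,930 = €7,860
Minimum €2,500: €7,860 meets the minimum, no increase.
Costs and fees: 10% of €7,860 = €786
Total recovery: €7,860 + €786 = €8,646

€8,646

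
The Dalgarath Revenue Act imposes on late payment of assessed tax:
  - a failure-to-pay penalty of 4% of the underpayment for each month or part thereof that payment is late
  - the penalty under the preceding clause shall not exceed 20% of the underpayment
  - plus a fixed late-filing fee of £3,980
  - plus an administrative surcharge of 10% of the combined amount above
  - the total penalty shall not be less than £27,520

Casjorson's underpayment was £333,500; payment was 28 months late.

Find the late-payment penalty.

Accrued rate: 4% × 28 = 112%, capped at 20% → 20%
Failure-to-pay penalty: 20% of £333,500 = £66,700
Penalty before surcharge: £66,700 + £3,980 = £70,680
Administrative surcharge: 10% of £70,680 = £7,068
Total penalty: £70,680 + £7,068 = £77,748
Minimum £27,520: £77,748 meets the minimum, no increase.

£77,748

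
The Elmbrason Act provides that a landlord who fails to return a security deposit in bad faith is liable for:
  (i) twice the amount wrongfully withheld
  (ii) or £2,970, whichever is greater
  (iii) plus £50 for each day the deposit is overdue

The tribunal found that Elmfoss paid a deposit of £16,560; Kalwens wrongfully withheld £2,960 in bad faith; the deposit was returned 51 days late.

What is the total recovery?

£8,470

Doubled: 2 × £2,960 = £5,920
Minimum £2,970: £5,920 meets the minimum, no increase.
Late-return penalty: 51 × £50 = £2,550
Damages plus late penalty: £5,920 + £2,550 = £8,470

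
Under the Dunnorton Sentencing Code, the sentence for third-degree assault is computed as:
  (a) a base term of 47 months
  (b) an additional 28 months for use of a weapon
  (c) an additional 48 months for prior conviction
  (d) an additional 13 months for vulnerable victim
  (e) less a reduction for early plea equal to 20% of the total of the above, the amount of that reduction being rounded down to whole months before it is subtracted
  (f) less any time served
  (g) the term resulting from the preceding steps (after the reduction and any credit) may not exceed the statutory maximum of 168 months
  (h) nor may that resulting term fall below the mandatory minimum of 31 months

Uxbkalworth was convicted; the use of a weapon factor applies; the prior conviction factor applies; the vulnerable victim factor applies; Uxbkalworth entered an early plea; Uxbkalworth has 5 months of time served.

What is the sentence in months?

Use of a weapon enhancement: +28 months
Prior conviction enhancement: +48 months
Vulnerable victim enhancement: +13 months
Adjusted term: 47 months + 28 months + 48 months + 13 months = 136 months
Early plea reduction: 20% of 136 months = 27 months (rounded down)
After reduction: 136 − 27 = 109 months
Less time served: 109 months − 5 months = 104 months
Cap at 168 months: 104 months is within the cap, no reduction.
Minimum 31 months: 104 months meets the minimum, no increase.

104 months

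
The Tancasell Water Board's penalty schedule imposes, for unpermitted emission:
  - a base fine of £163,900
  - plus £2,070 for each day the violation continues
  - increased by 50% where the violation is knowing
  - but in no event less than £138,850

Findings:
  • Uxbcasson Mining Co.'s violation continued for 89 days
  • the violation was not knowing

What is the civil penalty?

Per-day component: 89 × £2,070 = £184,230
Base plus per-day: £163,900 + £184,230 = £348,130
The violation was not knowing: no 50% increase.
Minimum £138,850: £348,130 meets the minimum, no increase.

£348,130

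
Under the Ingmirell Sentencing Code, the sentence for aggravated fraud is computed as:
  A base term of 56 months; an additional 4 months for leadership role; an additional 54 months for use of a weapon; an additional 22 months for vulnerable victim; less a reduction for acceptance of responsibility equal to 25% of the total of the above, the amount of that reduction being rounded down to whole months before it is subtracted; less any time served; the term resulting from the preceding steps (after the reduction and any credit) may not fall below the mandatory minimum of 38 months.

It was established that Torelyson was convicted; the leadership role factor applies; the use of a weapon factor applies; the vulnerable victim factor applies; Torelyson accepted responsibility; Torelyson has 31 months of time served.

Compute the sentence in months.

Leadership role enhancement: +4 months
Use of a weapon enhancement: +54 months
Vulnerable victim enhancement: +22 months
Adjusted term: 56 months + 4 months + 54 months + 22 months = 136 months
Acceptance of responsibility reduction: 25% of 136 months = 34 months (rounded down)
After reduction: 136 − 34 = 102 months
Less time served: 102 months − 31 months = 71 months
Minimum 38 months: 71 months meets the minimum, no increase.

71 months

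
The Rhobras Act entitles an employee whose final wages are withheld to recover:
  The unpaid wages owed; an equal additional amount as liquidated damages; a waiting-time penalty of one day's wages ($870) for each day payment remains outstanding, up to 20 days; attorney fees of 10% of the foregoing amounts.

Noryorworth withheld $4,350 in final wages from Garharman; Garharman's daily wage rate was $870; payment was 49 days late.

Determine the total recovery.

$28,710

Liquidated damages (equal amount): $4,350
Penalty days: min(49, 20) = 20
Waiting-time penalty: 20 × $870 = $17,400
Subtotal: $4,350 + $4,350 + $17,400 = $26,100
Attorney fees: 10% of $26,100 = $2,610
Total award: $26,100 + $2,610 = $28,710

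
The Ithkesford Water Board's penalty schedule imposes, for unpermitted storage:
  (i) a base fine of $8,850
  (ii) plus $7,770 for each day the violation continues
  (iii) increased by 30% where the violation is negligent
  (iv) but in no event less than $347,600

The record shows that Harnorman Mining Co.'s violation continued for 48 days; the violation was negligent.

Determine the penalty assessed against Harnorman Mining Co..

Per-day component: 48 × $7,770 = $372,960
Base plus per-day: $8,850 + $372,960 = $381,810
Enhancement: 30% of $381,810 = $114,543
Enhanced fine: $381,810 + $114,543 = $496,353
Minimum $347,600: $496,353 meets the minimum, no increase.

$496,353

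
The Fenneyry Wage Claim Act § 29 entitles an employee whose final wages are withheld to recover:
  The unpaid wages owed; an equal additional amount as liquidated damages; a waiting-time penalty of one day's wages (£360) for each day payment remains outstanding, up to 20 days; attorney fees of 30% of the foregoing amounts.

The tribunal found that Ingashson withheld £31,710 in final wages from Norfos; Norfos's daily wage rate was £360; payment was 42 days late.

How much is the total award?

Liquidated damages (equal amount): £31,710
Penalty days: min(42, 20) = 20
Waiting-time penalty: 20 × £360 = £7,200
Subtotal: £31,710 + £31,710 + £7,200 = £70,620
Attorney fees: 30% of £70,620 = £21,186
Total award: £70,620 + £21,186 = £91,806

£91,806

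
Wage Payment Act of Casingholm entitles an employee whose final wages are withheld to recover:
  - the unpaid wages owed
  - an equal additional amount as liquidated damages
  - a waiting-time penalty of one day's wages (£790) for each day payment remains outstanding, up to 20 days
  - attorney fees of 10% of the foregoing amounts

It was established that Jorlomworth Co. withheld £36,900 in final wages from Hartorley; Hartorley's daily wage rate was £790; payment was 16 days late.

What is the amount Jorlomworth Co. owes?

Liquidated damages (equal amount): £36,900
Penalty days: min(16, 20) = 16
Waiting-time penalty: 16 × £790 = £12,640
Subtotal: £36,900 + £36,900 + £12,640 = £86,440
Attorney fees: 10% of £86,440 = £8,644
Total award: £86,440 + £8,644 = £95,084

Total award: £95,084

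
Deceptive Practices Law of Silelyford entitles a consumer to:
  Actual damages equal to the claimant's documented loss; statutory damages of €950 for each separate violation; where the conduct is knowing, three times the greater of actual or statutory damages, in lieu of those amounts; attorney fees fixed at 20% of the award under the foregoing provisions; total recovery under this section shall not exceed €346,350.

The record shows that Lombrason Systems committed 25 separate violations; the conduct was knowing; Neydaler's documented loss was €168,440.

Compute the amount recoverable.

€346,350

Statutory damages: 25 × €950 = €23,750
Greater of actual damages (€168,440) or statutory damages (€23,750): €168,440
Trebled: 3 × €168,440 = €505,320
Attorney fees: 20% of €505,320 = €101,064
Total before cap: €505,320 + €101,064 = €606,384
Cap at €346,350: €606,384 exceeds the cap → €346,350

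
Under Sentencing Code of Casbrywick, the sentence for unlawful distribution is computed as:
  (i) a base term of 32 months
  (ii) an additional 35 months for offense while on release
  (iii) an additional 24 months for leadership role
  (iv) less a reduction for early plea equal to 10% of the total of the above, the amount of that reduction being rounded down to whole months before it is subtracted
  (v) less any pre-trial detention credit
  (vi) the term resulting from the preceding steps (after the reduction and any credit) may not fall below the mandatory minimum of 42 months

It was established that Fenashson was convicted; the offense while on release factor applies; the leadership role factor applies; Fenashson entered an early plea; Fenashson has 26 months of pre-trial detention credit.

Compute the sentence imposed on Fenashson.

Offense while on release enhancement: +35 months
Leadership role enhancement: +24 months
Adjusted term: 32 months + 35 months + 24 months = 91 months
Early plea reduction: 10% of 91 months = 9 months (rounded down)
After reduction: 91 − 9 = 82 months
Less pre-trial detention credit: 82 months − 26 months = 56 months
Minimum 42 months: 56 months meets the minimum, no increase.

56 months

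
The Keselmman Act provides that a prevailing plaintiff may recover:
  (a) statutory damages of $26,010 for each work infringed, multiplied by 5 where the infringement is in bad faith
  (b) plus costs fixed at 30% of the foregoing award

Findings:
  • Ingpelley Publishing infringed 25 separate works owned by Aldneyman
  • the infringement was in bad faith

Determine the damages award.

$4,226,625

Statutory damages: 25 × $26,010 = $650,250
Multiplied by 5: 5 × $650,250 = $3,251,250
Costs: 30% of $3,251,250 = $975,375
Award plus costs: $3,251,250 + $975,375 = $4,226,625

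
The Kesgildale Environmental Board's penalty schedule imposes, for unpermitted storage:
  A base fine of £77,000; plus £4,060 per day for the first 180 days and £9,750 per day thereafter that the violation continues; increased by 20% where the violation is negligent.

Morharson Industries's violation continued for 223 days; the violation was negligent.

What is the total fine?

£1,472,460

First 180 days: 180 × £4,060 = £730,800
Remaining days: (223 − 180) × £9,750 = £419,250
Per-day component: £730,800 + £419,250 = £1,150,050
Base plus per-day: £77,000 + £1,150,050 = £1,227,050
Enhancement: 20% of £1,227,050 = £245,410
Enhanced fine: £1,227,050 + £245,410 = £1,472,460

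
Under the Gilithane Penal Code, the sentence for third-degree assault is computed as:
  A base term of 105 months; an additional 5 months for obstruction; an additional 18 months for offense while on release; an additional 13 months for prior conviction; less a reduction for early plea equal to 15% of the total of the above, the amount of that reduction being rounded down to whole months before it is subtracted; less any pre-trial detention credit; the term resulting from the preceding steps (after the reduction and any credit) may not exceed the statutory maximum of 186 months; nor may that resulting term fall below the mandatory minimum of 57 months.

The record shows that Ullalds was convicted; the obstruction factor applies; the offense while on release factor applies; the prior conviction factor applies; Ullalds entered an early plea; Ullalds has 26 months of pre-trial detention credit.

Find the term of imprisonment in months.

94 months

Obstruction enhancement: +5 months
Offense while on release enhancement: +18 months
Prior conviction enhancement: +13 months
Adjusted term: 105 months + 5 months + 18 months + 13 months = 141 months
Early plea reduction: 15% of 141 months = 21 months (rounded down)
After reduction: 141 − 21 = 120 months
Less pre-trial detention credit: 120 months − 26 months = 94 months
Cap at 186 months: 94 months is within the cap, no reduction.
Minimum 57 months: 94 months meets the minimum, no increase.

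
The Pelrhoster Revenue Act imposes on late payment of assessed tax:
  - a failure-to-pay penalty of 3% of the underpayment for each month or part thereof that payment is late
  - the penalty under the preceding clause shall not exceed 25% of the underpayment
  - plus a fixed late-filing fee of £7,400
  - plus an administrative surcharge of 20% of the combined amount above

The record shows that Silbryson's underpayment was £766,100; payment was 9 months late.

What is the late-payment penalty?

£238,710

Accrued rate: 3% × 9 = 27%, capped at 25% → 25%
Failure-to-pay penalty: 25% of £766,100 = £191,525
Penalty before surcharge: £191,525 + £7,400 = £198,925
Administrative surcharge: 20% of £198,925 = £39,785
Total penalty: £198,925 + £39,785 = £238,710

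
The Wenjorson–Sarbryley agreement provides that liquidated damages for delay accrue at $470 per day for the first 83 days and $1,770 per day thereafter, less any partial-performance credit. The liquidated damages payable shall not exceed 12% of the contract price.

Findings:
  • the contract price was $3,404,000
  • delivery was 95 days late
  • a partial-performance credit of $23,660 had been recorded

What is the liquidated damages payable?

First 83 days: 83 × $470 = $39,010
Remaining days: (95 − 83) × $1,770 = $21,240
Accrued per-day damages: $39,010 + $21,240 = $60,250
Less partial-performance credit: $60,250 − $23,660 = $36,590
Cap: 12% of $3,404,000 = $408,480
Cap at $408,480: $36,590 is within the cap, no reduction.

$36,590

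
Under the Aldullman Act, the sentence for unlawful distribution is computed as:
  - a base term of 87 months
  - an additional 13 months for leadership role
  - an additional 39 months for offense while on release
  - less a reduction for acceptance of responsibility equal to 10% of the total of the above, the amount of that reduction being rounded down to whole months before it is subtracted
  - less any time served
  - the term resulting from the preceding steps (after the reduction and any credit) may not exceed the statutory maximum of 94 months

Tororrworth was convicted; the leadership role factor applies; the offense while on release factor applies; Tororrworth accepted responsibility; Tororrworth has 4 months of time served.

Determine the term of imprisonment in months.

Leadership role enhancement: +13 months
Offense while on release enhancement: +39 months
Adjusted term: 87 months + 13 months + 39 months = 139 months
Acceptance of responsibility reduction: 10% of 139 months = 13 months (rounded down)
After reduction: 139 − 13 = 126 months
Less time served: 126 months − 4 months = 122 months
Cap at 94 months: 122 months exceeds the cap → 94 months

94 months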